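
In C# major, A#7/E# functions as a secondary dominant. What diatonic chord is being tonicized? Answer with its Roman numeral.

ii

The chord is a dominant seventh chord on A#.
A dominant resolves down a perfect fifth: A# → D#. In C# major, D# is scale degree 2, i.e. ii.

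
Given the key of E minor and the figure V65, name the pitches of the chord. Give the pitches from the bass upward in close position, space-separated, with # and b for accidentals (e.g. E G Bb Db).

In E minor, the fifth degree is B. The dominant is major (leading tone raised), so V is a dominant seventh chord.
Stacking thirds from B gives B-D#-F#-A.
The figured bass 65 indicates first inversion, placing the third (D#) in the bass: D#-F#-A-B.

D# F# A B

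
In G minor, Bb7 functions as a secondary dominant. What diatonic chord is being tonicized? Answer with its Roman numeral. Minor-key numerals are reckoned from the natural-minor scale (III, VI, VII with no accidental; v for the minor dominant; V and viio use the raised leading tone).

VI

The chord is a dominant seventh chord on Bb.
A dominant resolves down a perfect fifth: Bb → Eb. In G minor, Eb is scale degree 6, i.e. VI.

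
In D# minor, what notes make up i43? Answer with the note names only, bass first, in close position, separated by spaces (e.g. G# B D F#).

In D# minor, the tonic is D#, and the diatonic chord built there is a minor seventh chord.
That chord is spelled D#-F#-A#-C#.
With the 43 figure the chord is in second inversion; from the bass A# upward in close position it reads A#-C#-D#-F#.

A# C# D# F#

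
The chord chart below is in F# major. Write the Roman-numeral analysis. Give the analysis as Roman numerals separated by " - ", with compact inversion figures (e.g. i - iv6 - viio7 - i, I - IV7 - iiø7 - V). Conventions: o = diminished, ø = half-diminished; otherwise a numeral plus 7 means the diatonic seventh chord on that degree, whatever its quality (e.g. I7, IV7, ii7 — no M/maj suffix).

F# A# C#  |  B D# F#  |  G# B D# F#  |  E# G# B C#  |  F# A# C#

I - IV - ii7 - V65 - I

F#-A#-C#: root F# is the tonic; major triad there is I.
B-D#-F#: major triad on B = scale degree 4 → IV.
G#-B-D#-F# has root G#, degree 2 in F# major, so ii7.
E#-G#-B-C#: dominant seventh chord on C# = scale degree 5 → V65.
F#-A#-C#: root F# is the tonic; major triad there is I.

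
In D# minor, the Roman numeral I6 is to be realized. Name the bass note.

I in D# minor has root D#; the chord is D#-F##-A#.
The figure 6 means first inversion — the third is in the bass.

F##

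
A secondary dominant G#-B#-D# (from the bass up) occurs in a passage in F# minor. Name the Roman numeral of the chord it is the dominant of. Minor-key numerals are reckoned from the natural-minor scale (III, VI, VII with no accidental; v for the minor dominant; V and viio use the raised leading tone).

V

The chord is a major triad on G#.
A dominant resolves down a perfect fifth: G# → C#. In F# minor, C# is scale degree 5, i.e. V.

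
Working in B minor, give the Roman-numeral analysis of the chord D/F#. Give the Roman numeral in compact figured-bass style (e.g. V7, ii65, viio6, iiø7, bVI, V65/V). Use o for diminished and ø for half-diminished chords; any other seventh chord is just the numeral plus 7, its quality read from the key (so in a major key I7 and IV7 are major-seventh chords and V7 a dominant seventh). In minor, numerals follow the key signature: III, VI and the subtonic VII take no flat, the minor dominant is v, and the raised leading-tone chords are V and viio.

III6

Stacked in thirds the chord is D-F#-A: a major triad on D.
In B minor, D is the mediant; the diatonic major triad there is III.
With F# in the bass the chord is in first inversion, so the figured bass is 6.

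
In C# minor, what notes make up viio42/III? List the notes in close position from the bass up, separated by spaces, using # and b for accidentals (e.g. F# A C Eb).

C D# F# A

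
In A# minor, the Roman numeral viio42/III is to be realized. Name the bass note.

The applied chord viio42/III is rooted on B#: B#-D#-F#-A.
The figure 42 means third inversion — the seventh is in the bass.

A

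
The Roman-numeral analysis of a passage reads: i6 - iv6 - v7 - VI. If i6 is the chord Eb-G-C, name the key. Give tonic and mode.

The anchor chord is a minor triad on C, labeled i6.
If C is scale degree 1 and the mode makes that degree carry a minor triad, the tonic is C and the mode is minor.

C minor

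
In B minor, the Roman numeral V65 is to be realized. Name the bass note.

V in B minor has root F#; the chord is F#-A#-C#-E.
The figure 65 means first inversion — the third is in the bass.

A#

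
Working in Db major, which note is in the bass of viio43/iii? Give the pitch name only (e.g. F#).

The applied chord viio43/iii is rooted on E: E-G-Bb-Db.
The figure 43 means second inversion — the fifth is in the bass.

Bb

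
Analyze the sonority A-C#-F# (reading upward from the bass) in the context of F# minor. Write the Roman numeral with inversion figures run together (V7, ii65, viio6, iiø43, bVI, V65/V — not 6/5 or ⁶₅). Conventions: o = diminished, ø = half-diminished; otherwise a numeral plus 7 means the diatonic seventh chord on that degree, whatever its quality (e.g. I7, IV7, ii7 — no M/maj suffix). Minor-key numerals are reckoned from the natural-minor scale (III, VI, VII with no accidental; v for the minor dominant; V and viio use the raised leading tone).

i6

Stacked in thirds the chord is F#-A-C#: a minor triad on F#.
In F# minor, F# is the tonic; the diatonic minor triad there is i.
With A in the bass the chord is in first inversion, so the figured bass is 6.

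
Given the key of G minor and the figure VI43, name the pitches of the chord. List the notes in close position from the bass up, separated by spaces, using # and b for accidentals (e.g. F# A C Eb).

Bb D Eb G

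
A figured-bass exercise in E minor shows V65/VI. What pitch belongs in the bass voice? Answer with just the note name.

The applied chord V65/VI is rooted on G: G-B-D-F.
The figure 65 means first inversion — the third is in the bass.

B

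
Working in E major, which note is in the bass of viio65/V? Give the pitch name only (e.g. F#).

C#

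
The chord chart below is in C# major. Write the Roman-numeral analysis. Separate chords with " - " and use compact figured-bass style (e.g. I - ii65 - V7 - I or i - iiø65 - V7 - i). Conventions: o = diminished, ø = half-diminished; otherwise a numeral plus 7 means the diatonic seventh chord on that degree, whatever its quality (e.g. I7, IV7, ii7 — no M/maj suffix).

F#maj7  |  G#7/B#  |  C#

IV7 - V65 - I

F#maj7: major seventh chord on F# = scale degree 4 → IV7.
G#7/B#: root G# is the dominant; dominant seventh chord there is V65.
C#: root C# is the tonic; major triad there is I.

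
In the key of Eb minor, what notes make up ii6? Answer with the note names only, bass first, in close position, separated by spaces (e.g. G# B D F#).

ii6 is the minor supertonic, borrowed from the parallel major (the Dorian ii). In Eb minor that root is F.
So the chord is F-Ab-C, a minor triad.
With the 6 figure the chord is in first inversion; from the bass Ab upward in close position it reads Ab-C-F.

Ab C F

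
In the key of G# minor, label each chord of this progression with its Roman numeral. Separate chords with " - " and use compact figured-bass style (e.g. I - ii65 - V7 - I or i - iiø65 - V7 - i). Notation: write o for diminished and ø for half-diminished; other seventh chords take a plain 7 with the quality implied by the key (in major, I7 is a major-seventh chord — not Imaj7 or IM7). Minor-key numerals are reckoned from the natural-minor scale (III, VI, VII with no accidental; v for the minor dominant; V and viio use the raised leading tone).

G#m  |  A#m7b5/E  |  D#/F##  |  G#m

G#m has root G#, degree 1 in G# minor, so i.
A#m7b5/E has root A#, degree 2 in G# minor, so iiø43.
D#/F##: root D# is the dominant; major triad there is V6.
G#m: minor triad on G# = scale degree 1 → i.

i - iiø43 - V6 - i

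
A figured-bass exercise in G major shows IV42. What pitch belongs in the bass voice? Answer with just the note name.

B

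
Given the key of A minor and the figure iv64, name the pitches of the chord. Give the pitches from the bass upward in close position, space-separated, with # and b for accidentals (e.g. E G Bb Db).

In A minor, scale degree 4 is D, and the diatonic chord built there is a minor triad.
Stacking thirds from D gives D-F-A.
With the 64 figure the chord is in second inversion; from the bass A upward in close position it reads A-D-F.

A D F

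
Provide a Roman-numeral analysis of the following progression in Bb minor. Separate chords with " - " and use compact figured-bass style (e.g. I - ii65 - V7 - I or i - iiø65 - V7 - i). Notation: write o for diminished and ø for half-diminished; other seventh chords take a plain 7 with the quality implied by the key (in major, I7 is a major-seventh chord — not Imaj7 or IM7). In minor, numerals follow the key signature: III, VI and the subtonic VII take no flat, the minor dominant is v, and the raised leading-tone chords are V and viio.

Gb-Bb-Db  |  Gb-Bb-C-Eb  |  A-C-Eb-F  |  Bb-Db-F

VI - iiø43 - V65 - i

Gb-Bb-Db: major triad on Gb = scale degree 6 → VI.
Gb-Bb-C-Eb: half-diminished seventh chord on C = scale degree 2 → iiø43.
A-C-Eb-F has root F, degree 5 in Bb minor, so V65.
Bb-Db-F: minor triad on Bb = scale degree 1 → i.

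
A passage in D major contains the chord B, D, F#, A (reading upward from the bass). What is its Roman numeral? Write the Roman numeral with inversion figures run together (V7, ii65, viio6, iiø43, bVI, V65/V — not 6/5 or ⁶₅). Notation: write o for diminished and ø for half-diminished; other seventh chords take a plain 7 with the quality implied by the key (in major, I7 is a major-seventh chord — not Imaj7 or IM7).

The pitches B-D-F#-A form a minor seventh chord rooted on B.
In D major, B is the submediant; the diatonic minor seventh chord there is vi7.

vi7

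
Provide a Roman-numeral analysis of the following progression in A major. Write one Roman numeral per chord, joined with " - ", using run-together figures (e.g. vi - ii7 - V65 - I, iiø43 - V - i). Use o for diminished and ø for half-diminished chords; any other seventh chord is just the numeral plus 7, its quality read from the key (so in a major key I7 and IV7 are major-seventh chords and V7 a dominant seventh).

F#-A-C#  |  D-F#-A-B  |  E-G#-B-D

F#-A-C# has root F#, degree 6 in A major, so vi.
D-F#-A-B: root B is the supertonic; minor seventh chord there is ii65.
E-G#-B-D has root E, degree 5 in A major, so V7.

vi - ii65 - V7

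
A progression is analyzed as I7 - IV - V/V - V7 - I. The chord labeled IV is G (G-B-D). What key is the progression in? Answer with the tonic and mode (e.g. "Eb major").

D major

The chord G is a major triad rooted on G; its label is IV.
If G is scale degree 4 and the mode makes that degree carry a major triad, the tonic is D and the mode is major.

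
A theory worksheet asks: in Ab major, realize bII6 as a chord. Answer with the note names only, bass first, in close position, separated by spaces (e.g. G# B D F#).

Db Fb Bbb

bII6 is the Neapolitan sixth — a major triad on the lowered second degree, here in its customary first inversion. In Ab major that root is Bbb.
So the chord is Bbb-Db-Fb.
With the 6 figure the chord is in first inversion; from the bass Db upward in close position it reads Db-Fb-Bbb.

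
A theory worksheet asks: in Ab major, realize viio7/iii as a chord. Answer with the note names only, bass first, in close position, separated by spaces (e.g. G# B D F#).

The slash marks an applied leading-tone chord: viio of iii. In Ab major, iii is C, so the leading tone to it is B, a half step below.
Building a fully diminished seventh chord on B gives B-D-F-Ab.

B D F Ab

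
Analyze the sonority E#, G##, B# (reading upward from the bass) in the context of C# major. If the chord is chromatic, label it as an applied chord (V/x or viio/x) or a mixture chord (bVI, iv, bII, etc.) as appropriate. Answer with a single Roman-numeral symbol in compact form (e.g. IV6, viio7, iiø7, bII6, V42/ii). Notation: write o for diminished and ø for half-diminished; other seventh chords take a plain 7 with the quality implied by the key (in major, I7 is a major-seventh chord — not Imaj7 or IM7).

V/vi

The pitches E#-G##-B# form a major triad rooted on E#.
E# is not a diatonic chord root with this quality in C# major, but it lies a perfect fifth above A# (vi), so the chord functions as an applied dominant of vi.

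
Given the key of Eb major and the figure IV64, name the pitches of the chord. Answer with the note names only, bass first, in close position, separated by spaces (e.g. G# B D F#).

Eb Ab C

The numeral's case and figure indicate a major triad. In Eb major its root, the subdominant, is Ab.
That chord is spelled Ab-C-Eb.
With the 64 figure the chord is in second inversion; from the bass Eb upward in close position it reads Eb-Ab-C.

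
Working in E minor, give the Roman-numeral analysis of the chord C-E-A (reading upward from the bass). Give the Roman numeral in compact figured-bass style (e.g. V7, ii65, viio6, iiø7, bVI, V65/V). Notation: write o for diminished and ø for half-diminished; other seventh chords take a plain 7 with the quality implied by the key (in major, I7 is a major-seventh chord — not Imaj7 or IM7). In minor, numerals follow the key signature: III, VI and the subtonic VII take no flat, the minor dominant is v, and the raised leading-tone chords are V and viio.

iv6

Stacked in thirds the chord is A-C-E: a minor triad on A.
A is scale degree 4 in E minor, and a minor triad on that degree is written iv.
With C in the bass the chord is in first inversion, so the figured bass is 6.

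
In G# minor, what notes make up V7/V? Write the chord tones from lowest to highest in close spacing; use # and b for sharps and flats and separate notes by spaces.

V7/V is a secondary dominant — the dominant seventh of V. V in G# minor is D#, so the applied chord's root is A#, a perfect fifth above.
Building a dominant seventh chord on A# gives A#-C##-E#-G#.

A# C## E# G#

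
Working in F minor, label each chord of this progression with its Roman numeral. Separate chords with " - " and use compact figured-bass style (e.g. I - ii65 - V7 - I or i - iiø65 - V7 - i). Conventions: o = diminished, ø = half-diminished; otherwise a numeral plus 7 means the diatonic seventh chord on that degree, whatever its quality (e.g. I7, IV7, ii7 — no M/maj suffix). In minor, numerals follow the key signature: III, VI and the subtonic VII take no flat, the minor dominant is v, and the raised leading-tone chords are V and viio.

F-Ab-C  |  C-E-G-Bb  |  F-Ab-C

F-Ab-C has root F, degree 1 in F minor, so i.
C-E-G-Bb has root C, degree 5 in F minor, so V7.
F-Ab-C has root F, degree 1 in F minor, so i.

i - V7 - i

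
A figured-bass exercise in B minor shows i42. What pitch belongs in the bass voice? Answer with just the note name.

A

i in B minor has root B; the chord is B-D-F#-A.
The figure 42 means third inversion — the seventh is in the bass.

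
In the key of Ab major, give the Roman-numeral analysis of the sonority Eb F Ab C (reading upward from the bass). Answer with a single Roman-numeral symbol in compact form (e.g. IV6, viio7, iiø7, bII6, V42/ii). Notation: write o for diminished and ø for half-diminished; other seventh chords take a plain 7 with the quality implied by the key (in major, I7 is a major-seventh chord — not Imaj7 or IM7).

The pitches F-Ab-C-Eb form a minor seventh chord rooted on F.
F is scale degree 6 in Ab major, and a minor seventh chord on that degree is written vi7.
With Eb in the bass the chord is in third inversion, so the figured bass is 42.

vi42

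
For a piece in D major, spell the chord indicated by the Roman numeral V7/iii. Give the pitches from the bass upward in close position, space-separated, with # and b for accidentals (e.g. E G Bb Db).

C# E# G# B

V7/iii is a secondary dominant — the dominant seventh of iii. iii in D major is F#, so the applied chord's root is C#, a perfect fifth above.
Building a dominant seventh chord on C# gives C#-E#-G#-B.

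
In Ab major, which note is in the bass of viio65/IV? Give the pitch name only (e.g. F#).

Eb

The applied chord viio65/IV is rooted on C: C-Eb-Gb-Bbb.
The figure 65 means first inversion — the third is in the bass.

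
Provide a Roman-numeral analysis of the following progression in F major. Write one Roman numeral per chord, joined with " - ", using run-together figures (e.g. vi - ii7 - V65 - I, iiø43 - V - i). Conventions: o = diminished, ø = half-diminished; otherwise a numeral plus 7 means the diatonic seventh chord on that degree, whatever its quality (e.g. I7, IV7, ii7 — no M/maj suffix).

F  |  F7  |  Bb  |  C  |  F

I - V7/IV - IV - V - I

F has root F, degree 1 in F major, so I.
F7: a dominant seventh chord on F, the applied dominant of IV → V7/IV.
Bb: root Bb is the subdominant; major triad there is IV.
C has root C, degree 5 in F major, so V.
F has root F, degree 1 in F major, so I.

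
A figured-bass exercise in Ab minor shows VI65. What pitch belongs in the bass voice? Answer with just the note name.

VI in Ab minor has root Fb; the chord is Fb-Ab-Cb-Eb.
The figure 65 means first inversion — the third is in the bass.

Ab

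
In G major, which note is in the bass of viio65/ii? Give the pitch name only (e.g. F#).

B

The applied chord viio65/ii is rooted on G#: G#-B-D-F.
The figure 65 means first inversion — the third is in the bass.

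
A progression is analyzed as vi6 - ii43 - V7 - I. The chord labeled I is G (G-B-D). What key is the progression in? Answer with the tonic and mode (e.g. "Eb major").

The anchor chord is a major triad on G, labeled I.
If G is scale degree 1 and the mode makes that degree carry a major triad, the tonic is G and the mode is major.

G major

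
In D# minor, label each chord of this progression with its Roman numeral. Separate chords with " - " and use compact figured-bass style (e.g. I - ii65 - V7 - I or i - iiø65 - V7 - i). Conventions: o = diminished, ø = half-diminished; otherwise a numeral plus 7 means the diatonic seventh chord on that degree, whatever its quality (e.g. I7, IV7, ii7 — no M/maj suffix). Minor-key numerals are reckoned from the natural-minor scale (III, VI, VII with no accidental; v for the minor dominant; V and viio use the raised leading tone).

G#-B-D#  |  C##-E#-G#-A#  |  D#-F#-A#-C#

iv - V65 - i7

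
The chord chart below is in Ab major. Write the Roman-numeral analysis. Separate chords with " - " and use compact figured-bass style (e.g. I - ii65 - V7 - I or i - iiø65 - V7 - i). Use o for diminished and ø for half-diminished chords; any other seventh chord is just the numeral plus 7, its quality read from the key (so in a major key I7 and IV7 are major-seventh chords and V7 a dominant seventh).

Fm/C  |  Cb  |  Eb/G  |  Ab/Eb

vi64 - bIII - V6 - I64

Fm/C: root F is the submediant; minor triad there is vi64.
Cb: major triad on Cb — chromatic; bIII (borrowed from the parallel minor).
Eb/G has root Eb, degree 5 in Ab major, so V6.
Ab/Eb has root Ab, degree 1 in Ab major, so I64.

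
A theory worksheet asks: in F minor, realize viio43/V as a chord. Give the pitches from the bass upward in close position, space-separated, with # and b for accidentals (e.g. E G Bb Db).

The slash marks an applied leading-tone chord: viio of V. In F minor, V is C, so the leading tone to it is B, a half step below.
Building a fully diminished seventh chord on B gives B-D-F-Ab.
The figured bass 43 indicates second inversion, placing the fifth (F) in the bass: F-Ab-B-D.

F Ab B D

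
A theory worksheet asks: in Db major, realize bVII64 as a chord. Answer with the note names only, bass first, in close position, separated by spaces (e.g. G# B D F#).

Gb Cb Eb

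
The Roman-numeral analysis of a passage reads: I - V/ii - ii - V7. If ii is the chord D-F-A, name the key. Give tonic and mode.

C major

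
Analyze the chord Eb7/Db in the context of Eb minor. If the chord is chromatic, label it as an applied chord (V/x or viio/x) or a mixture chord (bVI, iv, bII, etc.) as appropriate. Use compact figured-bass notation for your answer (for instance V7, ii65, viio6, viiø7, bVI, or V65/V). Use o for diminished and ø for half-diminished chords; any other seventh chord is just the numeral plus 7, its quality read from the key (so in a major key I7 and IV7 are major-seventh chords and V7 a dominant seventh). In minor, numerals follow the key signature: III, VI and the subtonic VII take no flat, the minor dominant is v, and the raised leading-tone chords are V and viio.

Stacked in thirds the chord is Eb-G-Bb-Db: a dominant seventh chord on Eb.
Eb is not a diatonic chord root with this quality in Eb minor, but it lies a perfect fifth above Ab (iv), so the chord functions as an applied dominant of iv.
With Db in the bass the chord is in third inversion, so the figured bass is 42.

V42/iv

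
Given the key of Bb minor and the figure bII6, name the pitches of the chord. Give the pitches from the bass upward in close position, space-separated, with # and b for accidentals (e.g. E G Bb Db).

bII6 is the Neapolitan sixth — a major triad on the lowered second degree, here in its customary first inversion. In Bb minor that root is Cb.
So the chord is Cb-Eb-Gb, a major triad.
With the 6 figure the chord is in first inversion; from the bass Eb upward in close position it reads Eb-Gb-Cb.

Eb Gb Cb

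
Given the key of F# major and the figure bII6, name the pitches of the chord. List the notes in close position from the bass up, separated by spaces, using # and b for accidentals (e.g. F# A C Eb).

Scale degree 2 in F# major is G#; lowering it a half step gives G. bII6 is the Neapolitan sixth — a major triad on the lowered second degree, here in its customary first inversion.
So the chord is G-B-D.
The figured bass 6 indicates first inversion, placing the third (B) in the bass: B-D-G.

B D G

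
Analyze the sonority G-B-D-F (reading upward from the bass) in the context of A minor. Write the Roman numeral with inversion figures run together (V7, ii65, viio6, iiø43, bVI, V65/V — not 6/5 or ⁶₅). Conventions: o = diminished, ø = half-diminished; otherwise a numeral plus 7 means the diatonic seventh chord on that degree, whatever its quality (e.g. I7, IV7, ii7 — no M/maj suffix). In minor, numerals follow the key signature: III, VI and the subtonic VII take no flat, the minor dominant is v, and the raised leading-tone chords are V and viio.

The pitches G-B-D-F form a dominant seventh chord rooted on G.
G is scale degree 7 in A minor, and a dominant seventh chord on that degree is written VII7.

VII7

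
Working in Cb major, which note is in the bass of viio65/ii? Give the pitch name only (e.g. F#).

Eb

The applied chord viio65/ii is rooted on C: C-Eb-Gb-Bbb.
The figure 65 means first inversion — the third is in the bass.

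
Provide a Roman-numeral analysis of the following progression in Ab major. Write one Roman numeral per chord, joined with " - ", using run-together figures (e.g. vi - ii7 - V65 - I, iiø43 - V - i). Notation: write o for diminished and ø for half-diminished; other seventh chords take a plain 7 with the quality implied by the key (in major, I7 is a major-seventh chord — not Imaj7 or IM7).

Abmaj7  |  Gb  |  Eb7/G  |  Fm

I7 - bVII - V65 - vi

Abmaj7: major seventh chord on Ab = scale degree 1 → I7.
Gb: major triad on Gb — chromatic; bVII (borrowed from the parallel minor).
Eb7/G has root Eb, degree 5 in Ab major, so V65.
Fm has root F, degree 6 in Ab major, so vi.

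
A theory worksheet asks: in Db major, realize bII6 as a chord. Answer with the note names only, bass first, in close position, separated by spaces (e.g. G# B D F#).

Gb Bbb Ebb

bII6 is the Neapolitan sixth — a major triad on the lowered second degree, here in its customary first inversion. In Db major that root is Ebb.
So the chord is Ebb-Gb-Bbb, a major triad.
With the 6 figure the chord is in first inversion; from the bass Gb upward in close position it reads Gb-Bbb-Ebb.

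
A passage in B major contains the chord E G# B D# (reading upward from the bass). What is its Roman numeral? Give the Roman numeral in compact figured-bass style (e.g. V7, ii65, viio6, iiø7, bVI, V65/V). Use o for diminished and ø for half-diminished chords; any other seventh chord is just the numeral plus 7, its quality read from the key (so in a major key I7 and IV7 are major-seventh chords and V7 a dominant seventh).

IV7

Stacked in thirds the chord is E-G#-B-D#: a major seventh chord on E.
E is scale degree 4 in B major, and a major seventh chord on that degree is written IV7.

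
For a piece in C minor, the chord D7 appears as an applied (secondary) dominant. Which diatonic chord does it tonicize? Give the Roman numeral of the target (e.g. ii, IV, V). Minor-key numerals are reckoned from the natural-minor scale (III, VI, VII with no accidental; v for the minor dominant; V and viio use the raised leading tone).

V

The chord is a dominant seventh chord on D.
A dominant resolves down a perfect fifth: D → G. In C minor, G is scale degree 5, i.e. V.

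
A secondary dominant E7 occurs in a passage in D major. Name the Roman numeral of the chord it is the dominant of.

The chord is a dominant seventh chord on E.
A dominant resolves down a perfect fifth: E → A. In D major, A is scale degree 5, i.e. V.

V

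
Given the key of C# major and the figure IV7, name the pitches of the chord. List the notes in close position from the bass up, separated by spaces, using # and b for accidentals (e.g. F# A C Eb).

In C# major, scale degree 4 is F#, and the diatonic chord built there is a major seventh chord.
That chord is spelled F#-A#-C#-E#.

F# A# C# E#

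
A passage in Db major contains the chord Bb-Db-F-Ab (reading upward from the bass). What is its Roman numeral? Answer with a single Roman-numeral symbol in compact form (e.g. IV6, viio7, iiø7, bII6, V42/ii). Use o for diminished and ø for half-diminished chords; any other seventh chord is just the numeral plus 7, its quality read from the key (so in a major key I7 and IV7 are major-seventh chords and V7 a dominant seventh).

vi7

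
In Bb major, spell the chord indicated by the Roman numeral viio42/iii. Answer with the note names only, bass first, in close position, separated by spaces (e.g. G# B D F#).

Bb C# E G

The slash marks an applied leading-tone chord: viio of iii. In Bb major, iii is D, so the leading tone to it is C#, a half step below.
Building a fully diminished seventh chord on C# gives C#-E-G-Bb.
With the 42 figure the chord is in third inversion; from the bass Bb upward in close position it reads Bb-C#-E-G.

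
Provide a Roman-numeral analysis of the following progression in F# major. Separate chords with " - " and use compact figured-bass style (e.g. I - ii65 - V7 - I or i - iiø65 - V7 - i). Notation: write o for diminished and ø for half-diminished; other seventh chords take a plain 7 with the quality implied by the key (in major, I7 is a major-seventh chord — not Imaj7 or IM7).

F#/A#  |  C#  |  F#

F#/A#: major triad on F# = scale degree 1 → I6.
C#: major triad on C# = scale degree 5 → V.
F# has root F#, degree 1 in F# major, so I.

I6 - V - I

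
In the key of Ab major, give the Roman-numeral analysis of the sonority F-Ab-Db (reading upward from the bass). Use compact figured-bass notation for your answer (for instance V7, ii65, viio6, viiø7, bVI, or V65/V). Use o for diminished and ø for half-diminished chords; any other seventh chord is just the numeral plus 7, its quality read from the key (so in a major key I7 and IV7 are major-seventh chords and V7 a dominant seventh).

The pitches Db-F-Ab form a major triad rooted on Db.
In Ab major, Db is the subdominant; the diatonic major triad there is IV.
With F in the bass the chord is in first inversion, so the figured bass is 6.

IV6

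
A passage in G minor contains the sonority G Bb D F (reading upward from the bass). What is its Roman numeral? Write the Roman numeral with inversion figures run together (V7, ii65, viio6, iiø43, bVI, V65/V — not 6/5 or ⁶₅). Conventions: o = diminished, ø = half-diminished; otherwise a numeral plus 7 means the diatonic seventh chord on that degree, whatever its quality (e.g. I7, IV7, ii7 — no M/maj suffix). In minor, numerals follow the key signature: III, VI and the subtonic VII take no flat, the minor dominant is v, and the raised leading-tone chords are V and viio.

i7

The pitches G-Bb-D-F form a minor seventh chord rooted on G.
G is scale degree 1 in G minor, and a minor seventh chord on that degree is written i7.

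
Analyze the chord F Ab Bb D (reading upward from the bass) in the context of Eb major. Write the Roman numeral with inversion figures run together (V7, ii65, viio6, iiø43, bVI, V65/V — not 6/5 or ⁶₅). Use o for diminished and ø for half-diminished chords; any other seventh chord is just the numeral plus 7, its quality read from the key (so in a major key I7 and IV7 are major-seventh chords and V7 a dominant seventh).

V43

Stacked in thirds the chord is Bb-D-F-Ab: a dominant seventh chord on Bb.
Bb is scale degree 5 in Eb major, and a dominant seventh chord on that degree is written V7.
With F in the bass the chord is in second inversion, so the figured bass is 43.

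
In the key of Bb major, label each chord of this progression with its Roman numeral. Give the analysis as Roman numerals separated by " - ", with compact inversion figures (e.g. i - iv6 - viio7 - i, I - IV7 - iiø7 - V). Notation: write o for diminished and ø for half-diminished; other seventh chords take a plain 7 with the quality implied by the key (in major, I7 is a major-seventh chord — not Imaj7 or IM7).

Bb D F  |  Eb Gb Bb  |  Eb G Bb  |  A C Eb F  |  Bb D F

I - iv - IV - V65 - I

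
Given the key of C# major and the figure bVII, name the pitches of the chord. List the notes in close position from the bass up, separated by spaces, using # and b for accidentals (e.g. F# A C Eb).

B D# F#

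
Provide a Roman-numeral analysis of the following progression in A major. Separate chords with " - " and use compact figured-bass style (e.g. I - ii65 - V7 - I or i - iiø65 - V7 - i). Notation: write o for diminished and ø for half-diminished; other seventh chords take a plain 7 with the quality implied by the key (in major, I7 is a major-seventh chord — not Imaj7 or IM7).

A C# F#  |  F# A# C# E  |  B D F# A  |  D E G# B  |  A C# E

vi6 - V7/ii - ii7 - V42 - I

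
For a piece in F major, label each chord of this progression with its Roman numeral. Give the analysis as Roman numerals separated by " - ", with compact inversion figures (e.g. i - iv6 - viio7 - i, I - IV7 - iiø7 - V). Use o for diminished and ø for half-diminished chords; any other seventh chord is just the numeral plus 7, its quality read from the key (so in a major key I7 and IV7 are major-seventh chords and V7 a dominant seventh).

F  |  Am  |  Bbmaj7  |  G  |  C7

I - iii - IV7 - V/V - V7

F: major triad on F = scale degree 1 → I.
Am has root A, degree 3 in F major, so iii.
Bbmaj7 has root Bb, degree 4 in F major, so IV7.
G is the secondary dominant of V (major triad on G): V/V.
C7: dominant seventh chord on C = scale degree 5 → V7.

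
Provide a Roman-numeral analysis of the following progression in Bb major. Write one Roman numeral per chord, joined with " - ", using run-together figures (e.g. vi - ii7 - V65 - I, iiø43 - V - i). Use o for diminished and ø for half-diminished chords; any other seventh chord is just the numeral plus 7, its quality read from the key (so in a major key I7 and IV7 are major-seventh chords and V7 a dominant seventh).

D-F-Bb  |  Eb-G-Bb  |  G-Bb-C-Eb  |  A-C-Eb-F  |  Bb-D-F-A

I6 - IV - ii43 - V65 - I7

D-F-Bb: major triad on Bb = scale degree 1 → I6.
Eb-G-Bb: major triad on Eb = scale degree 4 → IV.
G-Bb-C-Eb: minor seventh chord on C = scale degree 2 → ii43.
A-C-Eb-F: dominant seventh chord on F = scale degree 5 → V65.
Bb-D-F-A: root Bb is the tonic; major seventh chord there is I7.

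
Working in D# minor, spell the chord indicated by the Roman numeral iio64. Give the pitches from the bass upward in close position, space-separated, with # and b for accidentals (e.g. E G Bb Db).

The numeral's case and figure indicate a diminished triad. In D# minor its root, the supertonic, is E#.
That chord is spelled E#-G#-B.
With the 64 figure the chord is in second inversion; from the bass B upward in close position it reads B-E#-G#.

B E# G#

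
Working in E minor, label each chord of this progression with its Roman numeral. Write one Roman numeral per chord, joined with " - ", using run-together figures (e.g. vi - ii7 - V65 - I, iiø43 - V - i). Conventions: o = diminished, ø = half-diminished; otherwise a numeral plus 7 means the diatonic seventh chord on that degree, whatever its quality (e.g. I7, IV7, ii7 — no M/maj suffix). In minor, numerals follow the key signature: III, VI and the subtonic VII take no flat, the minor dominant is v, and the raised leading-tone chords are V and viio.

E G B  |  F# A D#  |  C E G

E-G-B: minor triad on E = scale degree 1 → i.
F#-A-D# has root D#, degree 7 in E minor, so viio6.
C-E-G: root C is the submediant; major triad there is VI.

i - viio6 - VI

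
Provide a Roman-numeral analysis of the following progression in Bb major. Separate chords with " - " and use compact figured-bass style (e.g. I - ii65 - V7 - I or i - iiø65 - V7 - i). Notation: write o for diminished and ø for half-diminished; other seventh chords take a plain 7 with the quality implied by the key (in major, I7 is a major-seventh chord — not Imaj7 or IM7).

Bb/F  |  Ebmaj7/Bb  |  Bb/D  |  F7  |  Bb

I64 - IV43 - I6 - V7 - I

Bb/F: major triad on Bb = scale degree 1 → I64.
Ebmaj7/Bb: major seventh chord on Eb = scale degree 4 → IV43.
Bb/D has root Bb, degree 1 in Bb major, so I6.
F7: root F is the dominant; dominant seventh chord there is V7.
Bb: root Bb is the tonic; major triad there is I.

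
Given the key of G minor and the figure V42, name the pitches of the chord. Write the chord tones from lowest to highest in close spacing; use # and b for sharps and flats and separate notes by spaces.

C D F# A

In G minor, scale degree 5 is D. The dominant is major (leading tone raised), so V is a dominant seventh chord.
Stacking thirds from D gives D-F#-A-C.
The figured bass 42 indicates third inversion, placing the seventh (C) in the bass: C-D-F#-A.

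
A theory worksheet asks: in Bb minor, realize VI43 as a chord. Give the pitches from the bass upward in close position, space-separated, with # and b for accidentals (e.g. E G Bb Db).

The numeral's case and figure indicate a major seventh chord. In Bb minor its root, the submediant, is Gb.
That chord is spelled Gb-Bb-Db-F.
The figured bass 43 indicates second inversion, placing the fifth (Db) in the bass: Db-F-Gb-Bb.

Db F Gb Bb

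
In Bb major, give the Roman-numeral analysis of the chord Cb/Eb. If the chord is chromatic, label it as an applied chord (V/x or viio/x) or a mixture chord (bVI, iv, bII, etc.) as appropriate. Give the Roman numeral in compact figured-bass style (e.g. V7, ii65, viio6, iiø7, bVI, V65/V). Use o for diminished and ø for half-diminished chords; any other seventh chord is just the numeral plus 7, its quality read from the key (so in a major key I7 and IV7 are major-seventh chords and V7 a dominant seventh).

bII6

The pitches Cb-Eb-Gb form a major triad rooted on Cb.
Cb is the lowered second degree of Bb major (diatonic 2 would be C). This is the Neapolitan sixth — a major triad on the lowered second degree, here in its customary first inversion.
With Eb in the bass the chord is in first inversion, so the figured bass is 6.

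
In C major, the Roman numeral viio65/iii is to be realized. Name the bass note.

F#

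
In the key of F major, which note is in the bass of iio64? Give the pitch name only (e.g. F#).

Db

iio in F major has root G; the chord is G-Bb-Db.
The figure 64 means second inversion — the fifth is in the bass.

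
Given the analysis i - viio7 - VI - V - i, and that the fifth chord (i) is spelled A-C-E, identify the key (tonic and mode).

A minor

The chord Am is a minor triad rooted on A; its label is i.
If A is scale degree 1 and the mode makes that degree carry a minor triad, the tonic is A and the mode is minor.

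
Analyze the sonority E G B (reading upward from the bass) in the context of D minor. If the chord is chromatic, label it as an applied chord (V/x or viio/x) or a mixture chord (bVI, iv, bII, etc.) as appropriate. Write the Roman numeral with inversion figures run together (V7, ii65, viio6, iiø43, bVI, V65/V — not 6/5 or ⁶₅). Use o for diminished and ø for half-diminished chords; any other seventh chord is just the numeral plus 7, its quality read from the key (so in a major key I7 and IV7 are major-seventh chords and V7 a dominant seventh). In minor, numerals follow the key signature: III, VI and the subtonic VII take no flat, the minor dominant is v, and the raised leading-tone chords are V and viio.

Stacked in thirds the chord is E-G-B: a minor triad on E.
E is the second degree of D minor. This is the minor supertonic, borrowed from the parallel major (the Dorian ii).

ii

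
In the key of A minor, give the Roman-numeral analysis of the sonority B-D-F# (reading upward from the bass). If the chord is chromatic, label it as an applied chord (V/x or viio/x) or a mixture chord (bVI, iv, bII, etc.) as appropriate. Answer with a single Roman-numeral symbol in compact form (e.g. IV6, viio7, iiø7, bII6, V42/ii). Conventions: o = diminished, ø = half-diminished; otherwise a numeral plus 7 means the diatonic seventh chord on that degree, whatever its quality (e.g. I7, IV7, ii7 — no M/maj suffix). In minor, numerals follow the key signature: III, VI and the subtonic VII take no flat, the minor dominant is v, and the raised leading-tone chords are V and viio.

ii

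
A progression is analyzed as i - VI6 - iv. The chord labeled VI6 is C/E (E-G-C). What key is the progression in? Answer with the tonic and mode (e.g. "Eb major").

E minor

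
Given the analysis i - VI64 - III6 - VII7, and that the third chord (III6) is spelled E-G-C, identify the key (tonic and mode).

The chord C/E is a major triad rooted on C; its label is III6.
If C is scale degree 3 and the mode makes that degree carry a major triad, the tonic is A and the mode is minor.

A minor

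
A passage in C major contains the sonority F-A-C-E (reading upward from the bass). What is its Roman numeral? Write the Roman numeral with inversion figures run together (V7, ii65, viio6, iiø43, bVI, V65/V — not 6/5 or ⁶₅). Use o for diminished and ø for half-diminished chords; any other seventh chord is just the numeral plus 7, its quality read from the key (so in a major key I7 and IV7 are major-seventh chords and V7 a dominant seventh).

IV7

The pitches F-A-C-E form a major seventh chord rooted on F.
In C major, F is the subdominant; the diatonic major seventh chord there is IV7.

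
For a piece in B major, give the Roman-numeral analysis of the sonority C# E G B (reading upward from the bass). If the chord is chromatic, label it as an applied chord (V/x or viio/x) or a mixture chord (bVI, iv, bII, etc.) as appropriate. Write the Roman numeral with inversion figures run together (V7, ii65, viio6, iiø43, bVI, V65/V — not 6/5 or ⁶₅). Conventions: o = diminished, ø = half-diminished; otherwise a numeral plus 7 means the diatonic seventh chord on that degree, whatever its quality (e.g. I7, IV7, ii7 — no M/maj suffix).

The pitches C#-E-G-B form a half-diminished seventh chord rooted on C#.
C# is the second degree of B major. This is the half-diminished supertonic seventh, borrowed from the parallel minor.

iiø7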